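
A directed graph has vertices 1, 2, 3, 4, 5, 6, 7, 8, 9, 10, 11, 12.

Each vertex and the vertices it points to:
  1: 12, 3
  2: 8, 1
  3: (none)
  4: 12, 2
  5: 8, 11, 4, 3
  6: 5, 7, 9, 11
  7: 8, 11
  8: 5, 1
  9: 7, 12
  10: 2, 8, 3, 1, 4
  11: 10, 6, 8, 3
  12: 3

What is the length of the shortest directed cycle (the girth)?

For each vertex v, BFS finds the shortest path from v back to v.
The shortest such closed walk is 11 → 6 → 11, length 2.

2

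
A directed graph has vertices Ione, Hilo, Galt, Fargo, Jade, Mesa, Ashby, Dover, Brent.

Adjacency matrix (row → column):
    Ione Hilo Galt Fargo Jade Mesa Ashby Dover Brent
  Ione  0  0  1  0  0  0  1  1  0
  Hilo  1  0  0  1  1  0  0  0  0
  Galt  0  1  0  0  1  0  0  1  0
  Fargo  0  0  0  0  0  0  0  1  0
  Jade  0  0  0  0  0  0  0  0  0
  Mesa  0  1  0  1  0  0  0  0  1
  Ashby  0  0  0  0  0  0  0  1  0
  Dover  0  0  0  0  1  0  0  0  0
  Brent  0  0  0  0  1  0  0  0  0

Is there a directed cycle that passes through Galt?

Galt is on a cycle iff Galt can reach itself via ≥1 edge.
Galt → Hilo → Ione → Galt — yes.

Yes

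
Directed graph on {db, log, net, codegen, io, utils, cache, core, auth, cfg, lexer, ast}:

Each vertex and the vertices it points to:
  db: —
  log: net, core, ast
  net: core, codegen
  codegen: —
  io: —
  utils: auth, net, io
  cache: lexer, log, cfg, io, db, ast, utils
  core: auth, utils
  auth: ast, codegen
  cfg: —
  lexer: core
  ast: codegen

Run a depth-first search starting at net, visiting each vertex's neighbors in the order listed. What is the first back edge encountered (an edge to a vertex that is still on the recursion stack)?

utils->net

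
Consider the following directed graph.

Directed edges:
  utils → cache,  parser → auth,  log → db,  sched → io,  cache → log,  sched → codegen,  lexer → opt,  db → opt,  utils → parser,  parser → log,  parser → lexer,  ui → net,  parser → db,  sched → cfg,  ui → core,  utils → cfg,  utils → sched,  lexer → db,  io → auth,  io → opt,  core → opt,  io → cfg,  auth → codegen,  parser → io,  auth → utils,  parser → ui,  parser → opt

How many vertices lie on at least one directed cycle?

5

A vertex is on a directed cycle iff it belongs to a strongly connected component of size ≥ 2 (or has a self-loop).
The vertices on cycles are {io, auth, sched, utils, parser} — 5 in total.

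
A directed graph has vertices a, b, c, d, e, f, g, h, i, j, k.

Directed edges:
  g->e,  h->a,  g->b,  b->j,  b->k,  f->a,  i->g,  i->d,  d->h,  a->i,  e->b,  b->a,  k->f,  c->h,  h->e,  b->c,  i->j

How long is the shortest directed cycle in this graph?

For each vertex v, BFS finds the shortest path from v back to v.
The shortest such closed walk is i → g → b → a → i, length 4.

4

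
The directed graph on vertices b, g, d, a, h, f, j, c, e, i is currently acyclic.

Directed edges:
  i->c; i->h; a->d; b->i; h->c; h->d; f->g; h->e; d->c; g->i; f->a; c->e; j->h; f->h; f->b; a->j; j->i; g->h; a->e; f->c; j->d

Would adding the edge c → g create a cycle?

Yes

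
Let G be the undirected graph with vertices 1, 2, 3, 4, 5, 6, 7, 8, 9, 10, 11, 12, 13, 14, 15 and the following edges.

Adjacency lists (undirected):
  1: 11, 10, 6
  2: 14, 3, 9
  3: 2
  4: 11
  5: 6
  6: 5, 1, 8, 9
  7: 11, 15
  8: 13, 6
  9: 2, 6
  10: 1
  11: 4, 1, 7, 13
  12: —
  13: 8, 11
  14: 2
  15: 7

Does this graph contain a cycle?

DFS, tracking each vertex's parent; an edge to a visited non-parent vertex closes a cycle.
Start from 3:
visit 3 (parent –)
  visit 2 (parent 3)
    visit 14 (parent 2)
      14–2: parent, skip
    2–3: parent, skip
    visit 9 (parent 2)
      9–2: parent, skip
      visit 6 (parent 9)
        visit 5 (parent 6)
          5–6: parent, skip
        visit 1 (parent 6)
          visit 11 (parent 1)
            visit 4 (parent 11)
              4–11: parent, skip
            11–1: parent, skip
            visit 7 (parent 11)
              7–11: parent, skip
              visit 15 (parent 7)
                15–7: parent, skip
            visit 13 (parent 11)
              visit 8 (parent 13)
                8–13: parent, skip
                8–6: 6 visited and ≠ parent → cycle
Cycle: 6 – 1 – 11 – 13 – 8 – 6.

Yes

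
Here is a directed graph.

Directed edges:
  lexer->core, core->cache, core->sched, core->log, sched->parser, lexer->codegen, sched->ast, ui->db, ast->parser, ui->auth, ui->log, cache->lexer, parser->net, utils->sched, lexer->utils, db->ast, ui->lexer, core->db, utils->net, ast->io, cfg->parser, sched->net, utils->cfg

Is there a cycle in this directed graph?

DFS with white/gray/black marking, starting from codegen:
codegen gray
codegen black
sched gray
  ast gray
    parser gray
      net gray
      net black
    parser black
    io gray
    io black
  ast black
  sched→net: net black — skip
  sched→parser: parser black — skip
sched black
ui gray
  lexer gray
    core gray
      log gray
      log black
      db gray
        db→ast: ast black — skip
      db black
      core→sched: sched black — skip
      cache gray
        cache→lexer: lexer is gray → back edge
Back edge found, so a cycle exists: lexer → core → cache → lexer.

Yes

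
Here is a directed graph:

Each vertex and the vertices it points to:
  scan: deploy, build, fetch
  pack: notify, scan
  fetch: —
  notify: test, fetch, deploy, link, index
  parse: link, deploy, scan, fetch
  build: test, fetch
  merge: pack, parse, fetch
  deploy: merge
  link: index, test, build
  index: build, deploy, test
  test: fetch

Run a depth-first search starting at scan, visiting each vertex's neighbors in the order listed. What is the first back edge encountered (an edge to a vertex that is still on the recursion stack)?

notify→deploy

DFS from scan (visiting each vertex's neighbors in the order listed); mark gray on enter, black on exit:
scan gray
  deploy gray
    merge gray
      pack gray
        notify gray
          test gray
            fetch gray
            fetch black
          test black
          notify→fetch: fetch black — skip
          notify→deploy: deploy is gray → back edge
First back edge: notify → deploy.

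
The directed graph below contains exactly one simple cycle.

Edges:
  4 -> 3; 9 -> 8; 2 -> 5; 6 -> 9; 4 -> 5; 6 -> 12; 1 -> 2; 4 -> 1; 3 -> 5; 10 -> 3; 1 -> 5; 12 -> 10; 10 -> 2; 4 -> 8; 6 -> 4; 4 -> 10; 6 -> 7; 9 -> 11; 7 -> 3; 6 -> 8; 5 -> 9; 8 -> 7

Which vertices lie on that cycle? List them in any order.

3, 5, 7, 8, 9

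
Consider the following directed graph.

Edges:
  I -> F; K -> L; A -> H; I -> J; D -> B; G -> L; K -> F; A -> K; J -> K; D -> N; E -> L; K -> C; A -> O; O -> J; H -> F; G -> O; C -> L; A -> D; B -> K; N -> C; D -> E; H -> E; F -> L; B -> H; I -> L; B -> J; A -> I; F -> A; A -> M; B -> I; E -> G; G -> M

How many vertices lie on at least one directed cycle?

11

A vertex is on a directed cycle iff it belongs to a strongly connected component of size ≥ 2 (or has a self-loop).
The vertices on cycles are {A, B, D, E, F, G, H, I, J, K, O} — 11 in total.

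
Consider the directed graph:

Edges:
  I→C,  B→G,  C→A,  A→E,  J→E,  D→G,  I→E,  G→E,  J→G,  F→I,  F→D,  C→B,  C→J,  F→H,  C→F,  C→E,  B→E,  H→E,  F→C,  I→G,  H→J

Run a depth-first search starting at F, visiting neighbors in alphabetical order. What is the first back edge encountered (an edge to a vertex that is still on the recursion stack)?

C->F

DFS from F (visiting neighbors in alphabetical order); mark gray on enter, black on exit:
F gray
  C gray
    A gray
      E gray
      E black
    A black
    B gray
      B→E: E black — skip
      G gray
        G→E: E black — skip
      G black
    B black
    C→E: E black — skip
    C→F: F is gray → back edge
First back edge: C → F.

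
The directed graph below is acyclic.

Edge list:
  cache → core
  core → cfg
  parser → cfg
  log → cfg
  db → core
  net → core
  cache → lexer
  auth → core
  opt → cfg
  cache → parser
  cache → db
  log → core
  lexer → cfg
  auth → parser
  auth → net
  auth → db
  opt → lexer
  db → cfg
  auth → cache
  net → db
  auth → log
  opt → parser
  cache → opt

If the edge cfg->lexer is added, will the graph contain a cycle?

Yes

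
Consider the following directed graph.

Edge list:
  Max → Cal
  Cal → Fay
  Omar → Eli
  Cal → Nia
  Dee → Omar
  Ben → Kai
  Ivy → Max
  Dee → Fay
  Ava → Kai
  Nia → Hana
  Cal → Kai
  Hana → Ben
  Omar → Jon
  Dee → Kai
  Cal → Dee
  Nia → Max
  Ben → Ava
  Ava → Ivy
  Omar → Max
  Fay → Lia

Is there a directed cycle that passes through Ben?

Ben is on a cycle iff Ben can reach itself via ≥1 edge.
Ben → Ava → Ivy → Max → Cal → Nia → Hana → Ben — yes.

Yes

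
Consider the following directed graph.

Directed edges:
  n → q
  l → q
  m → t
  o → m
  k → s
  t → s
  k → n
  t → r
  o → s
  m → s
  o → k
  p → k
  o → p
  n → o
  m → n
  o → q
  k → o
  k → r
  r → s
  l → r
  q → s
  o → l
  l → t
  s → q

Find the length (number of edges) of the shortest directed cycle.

For each vertex v, BFS finds the shortest path from v back to v.
The shortest such closed walk is o → k → o, length 2.

2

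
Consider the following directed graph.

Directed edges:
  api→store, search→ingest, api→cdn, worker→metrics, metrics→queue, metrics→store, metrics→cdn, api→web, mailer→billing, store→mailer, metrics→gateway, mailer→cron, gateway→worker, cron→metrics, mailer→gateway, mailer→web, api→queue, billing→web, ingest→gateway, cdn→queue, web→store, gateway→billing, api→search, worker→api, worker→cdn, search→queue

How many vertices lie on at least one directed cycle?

11

A vertex is on a directed cycle iff it belongs to a strongly connected component of size ≥ 2 (or has a self-loop).
The vertices on cycles are {api, web, cron, store, ingest, mailer, search, worker, billing, gateway, metrics} — 11 in total.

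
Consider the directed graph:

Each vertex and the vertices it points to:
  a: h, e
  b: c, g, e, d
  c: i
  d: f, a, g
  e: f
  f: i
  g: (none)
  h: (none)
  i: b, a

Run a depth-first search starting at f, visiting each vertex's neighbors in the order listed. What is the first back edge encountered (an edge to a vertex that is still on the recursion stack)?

c→i

DFS from f (visiting each vertex's neighbors in the order listed); mark gray on enter, black on exit:
f gray
  i gray
    b gray
      c gray
        c→i: i is gray → back edge
First back edge: c → i.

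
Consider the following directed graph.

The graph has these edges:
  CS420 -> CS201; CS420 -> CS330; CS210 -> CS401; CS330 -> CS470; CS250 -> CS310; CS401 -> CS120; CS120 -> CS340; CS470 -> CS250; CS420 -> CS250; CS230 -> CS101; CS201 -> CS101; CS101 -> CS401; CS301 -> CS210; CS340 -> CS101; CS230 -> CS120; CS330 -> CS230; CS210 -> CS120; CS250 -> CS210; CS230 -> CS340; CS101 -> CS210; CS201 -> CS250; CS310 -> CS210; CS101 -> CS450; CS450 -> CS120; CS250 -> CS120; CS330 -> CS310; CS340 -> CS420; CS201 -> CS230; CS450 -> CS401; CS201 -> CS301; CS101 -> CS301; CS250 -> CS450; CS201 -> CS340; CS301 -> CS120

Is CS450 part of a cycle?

Yes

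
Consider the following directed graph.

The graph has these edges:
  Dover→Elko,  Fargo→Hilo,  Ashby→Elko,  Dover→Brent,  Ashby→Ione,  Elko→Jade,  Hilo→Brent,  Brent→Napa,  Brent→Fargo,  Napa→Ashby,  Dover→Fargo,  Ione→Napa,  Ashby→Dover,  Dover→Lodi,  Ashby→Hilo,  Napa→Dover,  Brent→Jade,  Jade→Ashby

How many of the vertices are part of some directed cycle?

A vertex is on a directed cycle iff it belongs to a strongly connected component of size ≥ 2 (or has a self-loop).
The vertices on cycles are {Elko, Hilo, Ione, Jade, Napa, Ashby, Brent, Dover, Fargo} — 9 in total.

9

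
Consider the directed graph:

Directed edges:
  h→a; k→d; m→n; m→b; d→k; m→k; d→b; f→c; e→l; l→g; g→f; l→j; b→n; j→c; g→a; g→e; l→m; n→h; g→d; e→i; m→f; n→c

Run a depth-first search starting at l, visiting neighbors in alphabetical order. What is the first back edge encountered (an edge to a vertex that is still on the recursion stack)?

DFS from l (visiting neighbors in alphabetical order); mark gray on enter, black on exit:
l gray
  g gray
    a gray
    a black
    d gray
      b gray
        n gray
          c gray
          c black
          h gray
            h→a: a black — skip
          h black
        n black
      b black
      k gray
        k→d: d is gray → back edge
First back edge: k → d.

k->d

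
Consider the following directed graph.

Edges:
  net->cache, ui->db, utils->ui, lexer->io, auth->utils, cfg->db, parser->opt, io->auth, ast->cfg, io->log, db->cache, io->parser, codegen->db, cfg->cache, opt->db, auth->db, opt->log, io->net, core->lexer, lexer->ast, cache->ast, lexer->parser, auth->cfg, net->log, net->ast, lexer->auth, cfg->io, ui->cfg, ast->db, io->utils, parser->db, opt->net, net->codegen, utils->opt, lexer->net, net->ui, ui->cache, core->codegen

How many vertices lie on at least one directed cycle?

A vertex is on a directed cycle iff it belongs to a strongly connected component of size ≥ 2 (or has a self-loop).
The vertices on cycles are {db, io, ui, ast, cfg, net, opt, auth, cache, utils, parser, codegen} — 12 in total.

12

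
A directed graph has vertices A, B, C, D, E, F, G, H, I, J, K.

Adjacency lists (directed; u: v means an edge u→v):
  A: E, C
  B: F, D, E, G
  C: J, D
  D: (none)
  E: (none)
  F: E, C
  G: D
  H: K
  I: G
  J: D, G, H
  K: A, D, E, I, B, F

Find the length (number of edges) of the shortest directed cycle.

For each vertex v, BFS finds the shortest path from v back to v.
The shortest such closed walk is H → K → F → C → J → H, length 5.

5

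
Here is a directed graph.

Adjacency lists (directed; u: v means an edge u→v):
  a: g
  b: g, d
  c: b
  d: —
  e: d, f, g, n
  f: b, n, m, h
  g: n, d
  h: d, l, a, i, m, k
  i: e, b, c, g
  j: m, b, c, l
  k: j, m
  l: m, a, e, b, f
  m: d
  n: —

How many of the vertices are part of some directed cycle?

7

A vertex is on a directed cycle iff it belongs to a strongly connected component of size ≥ 2 (or has a self-loop).
The vertices on cycles are {e, f, h, i, j, k, l} — 7 in total.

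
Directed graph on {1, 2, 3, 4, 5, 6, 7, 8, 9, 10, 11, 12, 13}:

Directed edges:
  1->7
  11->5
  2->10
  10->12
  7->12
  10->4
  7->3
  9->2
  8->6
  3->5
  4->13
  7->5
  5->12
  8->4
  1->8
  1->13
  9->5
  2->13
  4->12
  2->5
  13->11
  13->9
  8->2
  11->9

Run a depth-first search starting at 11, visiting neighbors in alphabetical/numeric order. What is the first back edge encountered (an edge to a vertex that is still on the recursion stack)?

13→9

DFS from 11 (visiting neighbors in alphabetical/numeric order); mark gray on enter, black on exit:
11 gray
  5 gray
    12 gray
    12 black
  5 black
  9 gray
    2 gray
      2→5: 5 black — skip
      10 gray
        4 gray
          4→12: 12 black — skip
          13 gray
            13→9: 9 is gray → back edge
First back edge: 13 → 9.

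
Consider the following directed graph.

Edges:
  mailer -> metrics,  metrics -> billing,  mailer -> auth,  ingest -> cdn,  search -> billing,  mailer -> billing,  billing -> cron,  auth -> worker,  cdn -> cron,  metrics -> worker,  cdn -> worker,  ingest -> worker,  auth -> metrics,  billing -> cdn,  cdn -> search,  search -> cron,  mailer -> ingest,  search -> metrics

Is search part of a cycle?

Yes

search is on a cycle iff search can reach itself via ≥1 edge.
search → billing → cdn → search — yes.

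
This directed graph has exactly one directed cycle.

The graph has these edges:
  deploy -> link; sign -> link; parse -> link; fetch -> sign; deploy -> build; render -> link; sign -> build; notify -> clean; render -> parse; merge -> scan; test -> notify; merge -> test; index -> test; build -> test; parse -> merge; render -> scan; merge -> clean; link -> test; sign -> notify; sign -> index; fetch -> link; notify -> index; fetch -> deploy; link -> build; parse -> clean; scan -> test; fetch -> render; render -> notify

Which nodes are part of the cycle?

DFS with gray/black marking from notify:
notify gray
  index gray
    test gray
      test→notify: notify is gray → back edge
Back edge closes the cycle notify → index → test → notify; its vertices are {test, index, notify}.

test, index, notify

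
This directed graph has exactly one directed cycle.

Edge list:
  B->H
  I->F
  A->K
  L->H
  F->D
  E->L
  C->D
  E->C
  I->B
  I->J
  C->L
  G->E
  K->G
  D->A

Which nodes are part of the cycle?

A, C, D, E, G, K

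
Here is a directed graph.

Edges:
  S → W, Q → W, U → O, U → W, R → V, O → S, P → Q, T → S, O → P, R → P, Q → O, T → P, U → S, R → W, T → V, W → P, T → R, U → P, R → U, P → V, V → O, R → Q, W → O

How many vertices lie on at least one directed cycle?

6

A vertex is on a directed cycle iff it belongs to a strongly connected component of size ≥ 2 (or has a self-loop).
The vertices on cycles are {O, P, Q, S, V, W} — 6 in total.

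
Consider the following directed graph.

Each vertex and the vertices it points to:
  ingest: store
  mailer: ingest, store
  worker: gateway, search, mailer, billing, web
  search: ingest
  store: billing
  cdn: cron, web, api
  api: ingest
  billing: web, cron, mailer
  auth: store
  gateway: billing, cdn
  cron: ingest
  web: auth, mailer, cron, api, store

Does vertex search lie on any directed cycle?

search lies on a cycle iff there is a path from search back to itself.
Exploring from search, it never reaches itself; equivalently, its strongly connected component is a singleton.

No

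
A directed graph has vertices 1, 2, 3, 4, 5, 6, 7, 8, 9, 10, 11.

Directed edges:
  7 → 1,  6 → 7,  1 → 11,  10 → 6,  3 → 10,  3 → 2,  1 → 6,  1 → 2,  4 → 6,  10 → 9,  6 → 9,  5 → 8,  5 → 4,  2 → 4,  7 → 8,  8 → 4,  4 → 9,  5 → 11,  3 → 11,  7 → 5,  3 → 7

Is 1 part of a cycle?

Yes

1 is on a cycle iff 1 can reach itself via ≥1 edge.
1 → 6 → 7 → 1 — yes.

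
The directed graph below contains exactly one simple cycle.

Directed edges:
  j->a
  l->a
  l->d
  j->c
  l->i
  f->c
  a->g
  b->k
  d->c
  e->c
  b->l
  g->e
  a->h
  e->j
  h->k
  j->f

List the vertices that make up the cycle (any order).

a, e, g, j

DFS with gray/black marking from a:
a gray
  g gray
    e gray
      c gray
      c black
      j gray
        j→a: a is gray → back edge
Back edge closes the cycle a → g → e → j → a; its vertices are {a, e, g, j}.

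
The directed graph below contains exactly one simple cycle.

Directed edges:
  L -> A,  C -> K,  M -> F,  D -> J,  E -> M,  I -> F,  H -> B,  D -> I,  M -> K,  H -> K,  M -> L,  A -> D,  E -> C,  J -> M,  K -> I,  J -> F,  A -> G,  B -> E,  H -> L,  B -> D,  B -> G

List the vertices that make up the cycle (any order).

DFS with gray/black marking from D:
D gray
  I gray
    F gray
    F black
  I black
  J gray
    J→F: F black — skip
    M gray
      L gray
        A gray
          A→D: D is gray → back edge
Back edge closes the cycle D → J → M → L → A → D; its vertices are {A, D, J, L, M}.

A, D, J, L, M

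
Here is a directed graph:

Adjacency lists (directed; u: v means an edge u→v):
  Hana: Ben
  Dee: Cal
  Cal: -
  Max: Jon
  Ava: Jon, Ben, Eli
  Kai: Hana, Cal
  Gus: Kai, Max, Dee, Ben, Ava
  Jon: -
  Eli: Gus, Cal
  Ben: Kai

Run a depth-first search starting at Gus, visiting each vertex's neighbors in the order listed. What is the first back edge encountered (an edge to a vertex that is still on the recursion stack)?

Ben->Kai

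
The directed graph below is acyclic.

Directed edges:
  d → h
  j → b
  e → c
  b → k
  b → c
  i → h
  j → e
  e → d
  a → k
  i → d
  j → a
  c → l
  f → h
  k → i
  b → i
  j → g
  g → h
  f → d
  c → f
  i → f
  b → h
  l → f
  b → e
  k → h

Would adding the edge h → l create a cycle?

Adding h→l creates a cycle iff l can already reach h.
Path from l: l → f → h.
So l → … → h → l is a cycle.

Yes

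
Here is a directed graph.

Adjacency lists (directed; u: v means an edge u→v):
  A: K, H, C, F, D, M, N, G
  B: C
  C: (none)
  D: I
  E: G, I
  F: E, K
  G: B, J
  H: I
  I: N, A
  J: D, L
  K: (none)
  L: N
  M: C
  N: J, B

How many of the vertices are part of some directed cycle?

10

A vertex is on a directed cycle iff it belongs to a strongly connected component of size ≥ 2 (or has a self-loop).
The vertices on cycles are {A, D, E, F, G, H, I, J, L, N} — 10 in total.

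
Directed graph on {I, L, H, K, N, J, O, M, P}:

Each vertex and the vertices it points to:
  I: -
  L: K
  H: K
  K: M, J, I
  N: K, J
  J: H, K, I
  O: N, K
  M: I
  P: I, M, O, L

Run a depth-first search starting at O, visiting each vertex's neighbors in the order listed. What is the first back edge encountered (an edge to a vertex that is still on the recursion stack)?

DFS from O (visiting each vertex's neighbors in the order listed); mark gray on enter, black on exit:
O gray
  N gray
    K gray
      M gray
        I gray
        I black
      M black
      J gray
        H gray
          H→K: K is gray → back edge
First back edge: H → K.

H->K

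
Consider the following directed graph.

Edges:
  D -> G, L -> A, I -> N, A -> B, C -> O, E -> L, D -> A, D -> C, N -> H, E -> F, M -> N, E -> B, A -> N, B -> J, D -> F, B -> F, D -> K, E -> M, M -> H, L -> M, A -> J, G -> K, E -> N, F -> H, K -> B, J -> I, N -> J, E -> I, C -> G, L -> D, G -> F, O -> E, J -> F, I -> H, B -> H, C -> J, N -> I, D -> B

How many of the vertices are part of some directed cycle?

A vertex is on a directed cycle iff it belongs to a strongly connected component of size ≥ 2 (or has a self-loop).
The vertices on cycles are {C, D, E, I, J, L, N, O} — 8 in total.

8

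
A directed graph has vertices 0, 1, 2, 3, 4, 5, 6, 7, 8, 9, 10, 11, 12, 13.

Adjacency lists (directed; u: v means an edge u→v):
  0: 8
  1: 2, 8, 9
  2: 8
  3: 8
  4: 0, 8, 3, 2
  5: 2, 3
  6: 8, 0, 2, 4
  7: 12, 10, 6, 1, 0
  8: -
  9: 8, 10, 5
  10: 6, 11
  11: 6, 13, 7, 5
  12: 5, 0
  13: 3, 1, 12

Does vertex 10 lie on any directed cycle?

10 is on a cycle iff 10 can reach itself via ≥1 edge.
10 → 11 → 7 → 10 — yes.

Yes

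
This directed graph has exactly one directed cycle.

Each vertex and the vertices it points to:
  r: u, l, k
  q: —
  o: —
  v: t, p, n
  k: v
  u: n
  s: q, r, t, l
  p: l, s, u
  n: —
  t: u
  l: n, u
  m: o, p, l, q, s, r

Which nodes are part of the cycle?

k, p, r, s, v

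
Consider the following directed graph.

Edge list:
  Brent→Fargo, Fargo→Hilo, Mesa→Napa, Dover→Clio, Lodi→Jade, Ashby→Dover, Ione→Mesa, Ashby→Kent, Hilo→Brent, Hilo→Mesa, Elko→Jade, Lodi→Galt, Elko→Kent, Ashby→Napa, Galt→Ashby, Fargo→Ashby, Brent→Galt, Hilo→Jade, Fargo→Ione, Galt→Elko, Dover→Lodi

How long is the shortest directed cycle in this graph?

3

For each vertex v, BFS finds the shortest path from v back to v.
The shortest such closed walk is Fargo → Hilo → Brent → Fargo, length 3.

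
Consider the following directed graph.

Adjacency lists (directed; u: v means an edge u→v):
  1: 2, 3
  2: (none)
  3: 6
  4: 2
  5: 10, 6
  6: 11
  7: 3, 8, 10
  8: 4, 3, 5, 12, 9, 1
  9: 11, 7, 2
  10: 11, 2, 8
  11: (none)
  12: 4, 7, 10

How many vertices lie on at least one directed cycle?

A vertex is on a directed cycle iff it belongs to a strongly connected component of size ≥ 2 (or has a self-loop).
The vertices on cycles are {5, 7, 8, 9, 10, 12} — 6 in total.

6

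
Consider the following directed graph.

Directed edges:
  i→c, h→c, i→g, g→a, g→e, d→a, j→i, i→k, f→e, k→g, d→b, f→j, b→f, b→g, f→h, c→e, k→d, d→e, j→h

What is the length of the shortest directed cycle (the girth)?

6

For each vertex v, BFS finds the shortest path from v back to v.
The shortest such closed walk is b → f → j → i → k → d → b, length 6.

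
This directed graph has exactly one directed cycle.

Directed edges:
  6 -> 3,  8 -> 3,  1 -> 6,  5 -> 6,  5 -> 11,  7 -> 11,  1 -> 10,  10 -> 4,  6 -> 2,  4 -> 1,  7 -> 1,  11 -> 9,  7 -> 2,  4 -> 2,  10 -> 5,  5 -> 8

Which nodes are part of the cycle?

1, 4, 10

DFS with gray/black marking from 1:
1 gray
  10 gray
    4 gray
      4→1: 1 is gray → back edge
Back edge closes the cycle 1 → 10 → 4 → 1; its vertices are {1, 4, 10}.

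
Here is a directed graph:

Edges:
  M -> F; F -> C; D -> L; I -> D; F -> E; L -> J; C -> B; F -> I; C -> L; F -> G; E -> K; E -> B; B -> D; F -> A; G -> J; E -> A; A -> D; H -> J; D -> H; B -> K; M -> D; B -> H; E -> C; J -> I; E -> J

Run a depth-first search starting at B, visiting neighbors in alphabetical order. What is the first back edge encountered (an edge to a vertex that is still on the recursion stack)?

I->D

DFS from B (visiting neighbors in alphabetical order); mark gray on enter, black on exit:
B gray
  D gray
    H gray
      J gray
        I gray
          I→D: D is gray → back edge
First back edge: I → D.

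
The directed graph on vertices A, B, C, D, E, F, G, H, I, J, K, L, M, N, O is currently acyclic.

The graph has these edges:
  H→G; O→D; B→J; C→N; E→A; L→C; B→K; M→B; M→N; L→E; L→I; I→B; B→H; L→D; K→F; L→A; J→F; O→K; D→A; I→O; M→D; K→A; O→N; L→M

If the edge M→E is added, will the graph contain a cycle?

Adding M→E creates a cycle iff E can already reach M.
Explore from E: no path reaches M. The graph stays acyclic.

No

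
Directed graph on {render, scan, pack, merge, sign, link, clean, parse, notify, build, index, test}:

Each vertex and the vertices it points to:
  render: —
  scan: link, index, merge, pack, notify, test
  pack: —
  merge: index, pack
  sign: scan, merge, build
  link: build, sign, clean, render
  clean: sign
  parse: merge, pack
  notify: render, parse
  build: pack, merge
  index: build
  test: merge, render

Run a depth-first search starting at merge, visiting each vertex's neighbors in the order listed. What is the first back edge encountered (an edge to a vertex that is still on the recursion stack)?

build->merge

DFS from merge (visiting each vertex's neighbors in the order listed); mark gray on enter, black on exit:
merge gray
  index gray
    build gray
      pack gray
      pack black
      build→merge: merge is gray → back edge
First back edge: build → merge.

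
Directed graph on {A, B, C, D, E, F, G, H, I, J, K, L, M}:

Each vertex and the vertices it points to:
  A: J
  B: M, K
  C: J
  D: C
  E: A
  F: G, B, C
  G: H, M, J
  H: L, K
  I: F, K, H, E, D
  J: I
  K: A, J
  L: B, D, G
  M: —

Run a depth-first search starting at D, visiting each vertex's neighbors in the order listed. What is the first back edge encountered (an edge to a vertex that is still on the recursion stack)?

DFS from D (visiting each vertex's neighbors in the order listed); mark gray on enter, black on exit:
D gray
  C gray
    J gray
      I gray
        F gray
          G gray
            H gray
              L gray
                B gray
                  M gray
                  M black
                  K gray
                    A gray
                      A→J: J is gray → back edge
First back edge: A → J.

A→J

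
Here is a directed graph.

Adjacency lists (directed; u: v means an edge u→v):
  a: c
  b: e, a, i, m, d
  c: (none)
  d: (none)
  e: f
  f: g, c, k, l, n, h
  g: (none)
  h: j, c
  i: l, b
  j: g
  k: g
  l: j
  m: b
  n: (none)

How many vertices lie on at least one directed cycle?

A vertex is on a directed cycle iff it belongs to a strongly connected component of size ≥ 2 (or has a self-loop).
The vertices on cycles are {b, i, m} — 3 in total.

3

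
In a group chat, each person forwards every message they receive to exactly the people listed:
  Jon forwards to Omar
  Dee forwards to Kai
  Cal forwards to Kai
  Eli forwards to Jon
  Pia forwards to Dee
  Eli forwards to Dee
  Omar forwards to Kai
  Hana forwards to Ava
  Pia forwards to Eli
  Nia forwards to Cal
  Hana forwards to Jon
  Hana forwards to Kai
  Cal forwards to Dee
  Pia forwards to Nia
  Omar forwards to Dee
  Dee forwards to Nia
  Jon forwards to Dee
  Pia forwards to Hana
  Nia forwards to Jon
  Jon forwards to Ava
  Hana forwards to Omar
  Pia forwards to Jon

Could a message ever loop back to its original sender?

DFS with white/gray/black marking, starting from Dee:
Dee gray
  Kai gray
  Kai black
  Nia gray
    Jon gray
      Ava gray
      Ava black
      Jon→Dee: Dee is gray → back edge
Back edge found, so a cycle exists: Dee → Nia → Jon → Dee.

Yes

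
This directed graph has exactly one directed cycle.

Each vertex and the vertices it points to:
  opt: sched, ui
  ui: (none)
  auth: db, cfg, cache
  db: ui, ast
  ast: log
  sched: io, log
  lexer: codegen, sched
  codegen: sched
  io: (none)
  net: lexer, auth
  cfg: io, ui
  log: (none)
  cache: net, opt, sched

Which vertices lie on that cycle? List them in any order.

net, auth, cache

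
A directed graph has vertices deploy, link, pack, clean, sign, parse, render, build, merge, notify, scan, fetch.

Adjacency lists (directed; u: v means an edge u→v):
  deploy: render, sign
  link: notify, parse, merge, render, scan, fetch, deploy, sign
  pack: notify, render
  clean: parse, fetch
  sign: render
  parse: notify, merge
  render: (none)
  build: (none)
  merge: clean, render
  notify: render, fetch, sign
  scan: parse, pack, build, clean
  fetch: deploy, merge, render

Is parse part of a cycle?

parse is on a cycle iff parse can reach itself via ≥1 edge.
parse → merge → clean → parse — yes.

Yes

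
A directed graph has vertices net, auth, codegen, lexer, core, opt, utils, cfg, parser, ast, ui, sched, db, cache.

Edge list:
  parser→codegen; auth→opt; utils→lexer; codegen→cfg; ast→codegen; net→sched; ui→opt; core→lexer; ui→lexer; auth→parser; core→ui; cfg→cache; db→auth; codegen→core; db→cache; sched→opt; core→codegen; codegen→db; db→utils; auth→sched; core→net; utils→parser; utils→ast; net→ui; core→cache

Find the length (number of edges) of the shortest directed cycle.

2

For each vertex v, BFS finds the shortest path from v back to v.
The shortest such closed walk is codegen → core → codegen, length 2.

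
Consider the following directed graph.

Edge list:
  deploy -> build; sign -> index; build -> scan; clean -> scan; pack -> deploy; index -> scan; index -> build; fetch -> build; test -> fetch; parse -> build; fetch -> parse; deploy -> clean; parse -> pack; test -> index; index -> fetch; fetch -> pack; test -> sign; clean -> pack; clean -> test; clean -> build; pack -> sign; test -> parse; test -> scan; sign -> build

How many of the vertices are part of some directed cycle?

8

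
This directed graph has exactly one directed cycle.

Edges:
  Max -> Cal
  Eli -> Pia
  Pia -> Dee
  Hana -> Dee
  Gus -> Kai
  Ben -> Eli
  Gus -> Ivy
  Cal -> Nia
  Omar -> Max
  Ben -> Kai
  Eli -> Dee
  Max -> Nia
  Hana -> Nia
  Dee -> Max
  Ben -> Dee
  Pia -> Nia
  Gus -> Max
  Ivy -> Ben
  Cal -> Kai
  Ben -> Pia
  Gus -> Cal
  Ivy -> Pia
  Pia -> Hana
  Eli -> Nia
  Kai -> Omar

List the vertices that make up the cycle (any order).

Cal, Kai, Max, Omar

DFS with gray/black marking from Cal:
Cal gray
  Nia gray
  Nia black
  Kai gray
    Omar gray
      Max gray
        Max→Cal: Cal is gray → back edge
Back edge closes the cycle Cal → Kai → Omar → Max → Cal; its vertices are {Cal, Kai, Max, Omar}.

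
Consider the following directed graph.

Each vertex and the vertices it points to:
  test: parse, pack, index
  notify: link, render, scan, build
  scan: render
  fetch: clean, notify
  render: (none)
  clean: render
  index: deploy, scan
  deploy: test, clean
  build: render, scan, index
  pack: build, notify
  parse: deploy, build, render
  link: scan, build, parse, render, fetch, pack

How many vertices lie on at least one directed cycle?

9

A vertex is on a directed cycle iff it belongs to a strongly connected component of size ≥ 2 (or has a self-loop).
The vertices on cycles are {link, pack, test, build, fetch, index, parse, deploy, notify} — 9 in total.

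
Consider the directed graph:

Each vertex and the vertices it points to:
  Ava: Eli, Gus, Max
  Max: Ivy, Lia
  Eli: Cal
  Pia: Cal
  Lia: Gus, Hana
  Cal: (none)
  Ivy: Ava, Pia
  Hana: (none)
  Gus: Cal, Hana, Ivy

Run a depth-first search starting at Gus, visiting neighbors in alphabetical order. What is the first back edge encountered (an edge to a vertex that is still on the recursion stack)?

Ava→Gus

DFS from Gus (visiting neighbors in alphabetical order); mark gray on enter, black on exit:
Gus gray
  Cal gray
  Cal black
  Hana gray
  Hana black
  Ivy gray
    Ava gray
      Eli gray
        Eli→Cal: Cal black — skip
      Eli black
      Ava→Gus: Gus is gray → back edge
First back edge: Ava → Gus.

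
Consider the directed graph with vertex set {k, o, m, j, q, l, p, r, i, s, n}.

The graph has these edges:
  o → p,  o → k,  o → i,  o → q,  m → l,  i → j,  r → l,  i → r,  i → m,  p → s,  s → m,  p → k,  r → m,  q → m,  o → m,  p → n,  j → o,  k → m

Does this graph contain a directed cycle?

DFS with white/gray/black marking, starting from j:
j gray
  o gray
    m gray
      l gray
      l black
    m black
    i gray
      i→j: j is gray → back edge
Back edge found, so a cycle exists: j → o → i → j.

Yes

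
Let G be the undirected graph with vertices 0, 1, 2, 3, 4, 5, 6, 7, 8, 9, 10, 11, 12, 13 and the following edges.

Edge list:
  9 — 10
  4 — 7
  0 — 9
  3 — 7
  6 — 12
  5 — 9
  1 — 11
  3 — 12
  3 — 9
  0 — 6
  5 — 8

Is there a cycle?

DFS, tracking each vertex's parent; an edge to a visited non-parent vertex closes a cycle.
Start from 7:
visit 7 (parent –)
  visit 4 (parent 7)
    4–7: parent, skip
  visit 3 (parent 7)
    3–7: parent, skip
    visit 9 (parent 3)
      visit 0 (parent 9)
        0–9: parent, skip
        visit 6 (parent 0)
          6–0: parent, skip
          visit 12 (parent 6)
            12–6: parent, skip
            12–3: 3 visited and ≠ parent → cycle
Cycle: 3 – 9 – 0 – 6 – 12 – 3.

Yes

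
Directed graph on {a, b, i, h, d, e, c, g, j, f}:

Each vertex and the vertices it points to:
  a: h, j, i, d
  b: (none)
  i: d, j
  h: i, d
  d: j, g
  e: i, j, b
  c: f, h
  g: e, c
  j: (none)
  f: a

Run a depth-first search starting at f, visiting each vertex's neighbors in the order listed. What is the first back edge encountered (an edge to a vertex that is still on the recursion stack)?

e→i

DFS from f (visiting each vertex's neighbors in the order listed); mark gray on enter, black on exit:
f gray
  a gray
    h gray
      i gray
        d gray
          j gray
          j black
          g gray
            e gray
              e→i: i is gray → back edge
First back edge: e → i.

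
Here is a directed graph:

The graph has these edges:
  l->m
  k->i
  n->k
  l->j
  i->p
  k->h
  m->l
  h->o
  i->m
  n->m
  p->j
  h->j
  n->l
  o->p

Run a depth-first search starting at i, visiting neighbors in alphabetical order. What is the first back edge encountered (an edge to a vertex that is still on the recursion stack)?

l->m

DFS from i (visiting neighbors in alphabetical order); mark gray on enter, black on exit:
i gray
  m gray
    l gray
      j gray
      j black
      l→m: m is gray → back edge
First back edge: l → m.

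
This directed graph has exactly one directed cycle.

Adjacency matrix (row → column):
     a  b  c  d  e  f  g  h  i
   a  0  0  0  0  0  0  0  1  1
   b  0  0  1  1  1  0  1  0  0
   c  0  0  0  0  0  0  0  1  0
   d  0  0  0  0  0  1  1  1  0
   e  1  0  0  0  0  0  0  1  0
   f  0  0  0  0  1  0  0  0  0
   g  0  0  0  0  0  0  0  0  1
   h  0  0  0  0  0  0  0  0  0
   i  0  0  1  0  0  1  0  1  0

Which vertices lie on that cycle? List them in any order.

DFS with gray/black marking from e:
e gray
  h gray
  h black
  a gray
    i gray
      c gray
        c→h: h black — skip
      c black
      i→h: h black — skip
      f gray
        f→e: e is gray → back edge
Back edge closes the cycle e → a → i → f → e; its vertices are {a, e, f, i}.

a, e, f, i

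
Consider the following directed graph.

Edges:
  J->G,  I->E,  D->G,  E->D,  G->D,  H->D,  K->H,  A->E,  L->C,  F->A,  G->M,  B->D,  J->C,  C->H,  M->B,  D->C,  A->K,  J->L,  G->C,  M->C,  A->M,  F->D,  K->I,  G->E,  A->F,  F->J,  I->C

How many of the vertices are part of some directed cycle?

A vertex is on a directed cycle iff it belongs to a strongly connected component of size ≥ 2 (or has a self-loop).
The vertices on cycles are {A, B, C, D, E, F, G, H, M} — 9 in total.

9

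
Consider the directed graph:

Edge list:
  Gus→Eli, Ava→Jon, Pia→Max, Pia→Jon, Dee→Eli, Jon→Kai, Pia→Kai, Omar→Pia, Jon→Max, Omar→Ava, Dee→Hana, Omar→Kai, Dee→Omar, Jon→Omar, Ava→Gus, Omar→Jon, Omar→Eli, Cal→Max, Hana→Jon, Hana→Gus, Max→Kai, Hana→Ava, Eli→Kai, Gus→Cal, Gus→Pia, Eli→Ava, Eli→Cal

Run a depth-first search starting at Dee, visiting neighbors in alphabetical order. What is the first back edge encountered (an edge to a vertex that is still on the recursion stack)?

DFS from Dee (visiting neighbors in alphabetical order); mark gray on enter, black on exit:
Dee gray
  Eli gray
    Ava gray
      Gus gray
        Cal gray
          Max gray
            Kai gray
            Kai black
          Max black
        Cal black
        Gus→Eli: Eli is gray → back edge
First back edge: Gus → Eli.

Gus→Eli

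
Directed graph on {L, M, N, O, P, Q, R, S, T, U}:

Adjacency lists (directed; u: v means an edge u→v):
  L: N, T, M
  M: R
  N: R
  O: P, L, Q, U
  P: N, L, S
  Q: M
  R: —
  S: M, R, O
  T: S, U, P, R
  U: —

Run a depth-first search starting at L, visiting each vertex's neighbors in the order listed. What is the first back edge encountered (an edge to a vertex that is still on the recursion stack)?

DFS from L (visiting each vertex's neighbors in the order listed); mark gray on enter, black on exit:
L gray
  N gray
    R gray
    R black
  N black
  T gray
    S gray
      M gray
        M→R: R black — skip
      M black
      S→R: R black — skip
      O gray
        P gray
          P→N: N black — skip
          P→L: L is gray → back edge
First back edge: P → L.

P->L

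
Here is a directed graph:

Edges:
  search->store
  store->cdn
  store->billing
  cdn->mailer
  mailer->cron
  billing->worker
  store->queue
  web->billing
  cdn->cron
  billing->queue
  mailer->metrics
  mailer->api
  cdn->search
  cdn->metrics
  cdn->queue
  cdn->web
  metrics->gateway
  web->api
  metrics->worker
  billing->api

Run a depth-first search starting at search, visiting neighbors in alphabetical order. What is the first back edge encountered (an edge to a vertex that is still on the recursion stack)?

cdn→search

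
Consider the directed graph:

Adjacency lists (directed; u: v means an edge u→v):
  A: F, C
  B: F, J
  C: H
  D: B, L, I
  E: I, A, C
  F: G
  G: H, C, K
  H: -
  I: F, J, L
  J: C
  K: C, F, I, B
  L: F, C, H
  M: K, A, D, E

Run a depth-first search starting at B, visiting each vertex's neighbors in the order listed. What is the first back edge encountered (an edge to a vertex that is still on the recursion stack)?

K->F

DFS from B (visiting each vertex's neighbors in the order listed); mark gray on enter, black on exit:
B gray
  F gray
    G gray
      H gray
      H black
      C gray
        C→H: H black — skip
      C black
      K gray
        K→C: C black — skip
        K→F: F is gray → back edge
First back edge: K → F.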